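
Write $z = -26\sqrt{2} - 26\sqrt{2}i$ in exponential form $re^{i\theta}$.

r = |z| = sqrt((-26*sqrt(2))^2 + (-26*sqrt(2))^2) = sqrt(1352 + 1352) = sqrt(2704) = 52
θ = arctan(b/a) = arctan(-36.7696/-36.7696) (quadrant-adjusted) = -135° = -3π/4
z = 52e^(-i*3π/4)


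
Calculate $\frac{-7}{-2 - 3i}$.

Multiply numerator and denominator by conjugate (-2 + 3i):
= (-7)(-2 + 3i) / ((-2)^2 + (-3)^2)
= (14 - 21i) / 13
= 14/13 - (21/13)i


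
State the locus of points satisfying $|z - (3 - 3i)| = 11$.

|z - z0| = r describes a circle centered at z0 with radius r
Here z0 = 3 - 3i and r = 11
Locus: Circle centered at (3, -3) with radius 11


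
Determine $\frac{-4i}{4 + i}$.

Multiply numerator and denominator by conjugate (4 - i):
= (-4i)(4 - i) / (4^2 + 1^2)
= (-4 - 16i) / 17
= -4/17 - (16/17)i


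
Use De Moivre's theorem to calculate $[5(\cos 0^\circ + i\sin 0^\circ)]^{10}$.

By De Moivre: z^n = r^n(cos(nθ) + i sin(nθ))
= 5^10(cos(10*0°) + i sin(10*0°))
= 9765625(cos 0° + i sin 0°)
= 9765625


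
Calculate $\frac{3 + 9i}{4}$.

Divisor is real, so divide each part by 4:
= 3/4 + (9/4)i


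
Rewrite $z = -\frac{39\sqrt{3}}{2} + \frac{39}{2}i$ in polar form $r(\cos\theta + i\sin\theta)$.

r = |z| = sqrt(a^2 + b^2) = sqrt((-39*sqrt(3)/2)^2 + (39/2)^2) = sqrt(4563/4 + 1521/4) = sqrt(1521) = 39
θ = arctan(b/a) = arctan(19.5/-33.775) (quadrant-adjusted) = 150°
z = 39(cos 150° + i sin 150°)


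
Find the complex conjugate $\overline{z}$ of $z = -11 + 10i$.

If z = a + bi, then conjugate(z) = a - bi
conjugate(-11 + 10i) = -11 - 10i


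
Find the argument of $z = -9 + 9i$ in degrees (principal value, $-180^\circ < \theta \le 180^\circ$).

θ = arctan(b/a) = arctan(9/-9) (quadrant-adjusted) = 135°


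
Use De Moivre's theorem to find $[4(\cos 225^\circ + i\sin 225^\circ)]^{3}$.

By De Moivre: z^n = r^n(cos(nθ) + i sin(nθ))
= 4^3(cos(3*225°) + i sin(3*225°))
= 64(cos 315° + i sin 315°)
= 32*sqrt(2) - 32*sqrt(2)i


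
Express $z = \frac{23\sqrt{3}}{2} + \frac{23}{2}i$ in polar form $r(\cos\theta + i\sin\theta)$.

r = |z| = sqrt(a^2 + b^2) = sqrt((23*sqrt(3)/2)^2 + (23/2)^2) = sqrt(1587/4 + 529/4) = sqrt(529) = 23
θ = arctan(b/a) = arctan(11.5/19.9186) (quadrant-adjusted) = 30°
z = 23(cos 30° + i sin 30°)


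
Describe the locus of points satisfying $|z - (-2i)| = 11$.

|z - z0| = r describes a circle centered at z0 with radius r
Here z0 = -2i and r = 11
Locus: Circle centered at (0, -2) with radius 11


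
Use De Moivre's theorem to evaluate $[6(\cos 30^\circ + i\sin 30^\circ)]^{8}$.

By De Moivre: z^n = r^n(cos(nθ) + i sin(nθ))
= 6^8(cos(8*30°) + i sin(8*30°))
= 1679616(cos 240° + i sin 240°)
= -839808 - 839808*sqrt(3)i


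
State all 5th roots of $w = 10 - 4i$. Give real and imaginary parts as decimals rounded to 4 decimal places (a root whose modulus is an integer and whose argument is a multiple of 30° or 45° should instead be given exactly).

|w| = sqrt(116) ≈ 10.770330, arg(w) ≈ 338.198591°
Root modulus = sqrt(116)^(1/5) ≈ 1.608592
Root arguments: θ_k = (arg(w) + 360°k)/5 for k = 0, 1, ..., 4
Compute each root as (root modulus)(cos θ_k + i sin θ_k) using full-precision intermediates, then round to 4 decimal places.
Roots: 0.6120 + 1.4876i, -1.2257 + 1.0417i, -1.3695 - 0.8438i, 0.3793 - 1.5632i, 1.6039 - 0.1223i


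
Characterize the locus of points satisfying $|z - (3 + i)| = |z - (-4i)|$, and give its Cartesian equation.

|z - z1| = |z - z2| means z is equidistant from z1 and z2,
i.e. the perpendicular bisector of the segment from (3, 1) to (0, -4) (midpoint (3/2, -3/2)).
With z = x + yi, square both sides:
(x - 3)^2 + (y - 1)^2 = (x - 0)^2 + (y - (-4))^2
The x^2 and y^2 terms cancel: -6x + (-10)y = 16 - 10 = 6
Simplify: 3x + 5y = -3
Locus: Perpendicular bisector of the segment from (3, 1) to (0, -4): the line 3x + 5y = -3


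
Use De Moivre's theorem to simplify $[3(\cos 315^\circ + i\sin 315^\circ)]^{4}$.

By De Moivre: z^n = r^n(cos(nθ) + i sin(nθ))
= 3^4(cos(4*315°) + i sin(4*315°))
= 81(cos 180° + i sin 180°)
= -81


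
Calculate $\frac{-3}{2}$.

Divisor is real, so divide each part by 2:
= -3/2


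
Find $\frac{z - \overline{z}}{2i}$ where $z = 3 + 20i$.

z - conjugate(z) = 2bi
(z - conjugate(z))/(2i) = 2bi/(2i) = b = 20


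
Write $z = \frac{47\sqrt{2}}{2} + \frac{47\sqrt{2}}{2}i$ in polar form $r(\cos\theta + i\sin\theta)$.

r = |z| = sqrt(a^2 + b^2) = sqrt((47*sqrt(2)/2)^2 + (47*sqrt(2)/2)^2) = sqrt(2209/2 + 2209/2) = sqrt(2209) = 47
θ = arctan(b/a) = arctan(33.234/33.234) (quadrant-adjusted) = 45°
z = 47(cos 45° + i sin 45°)


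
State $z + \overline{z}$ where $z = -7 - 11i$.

z + conjugate(z) = (a + bi) + (a - bi) = 2a
= 2 * (-7) = -14


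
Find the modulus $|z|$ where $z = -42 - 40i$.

|z| = sqrt(a^2 + b^2) = sqrt((-42)^2 + (-40)^2) = sqrt(3364) = 58


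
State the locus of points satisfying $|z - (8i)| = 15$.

|z - z0| = r describes a circle centered at z0 with radius r
Here z0 = 8i and r = 15
Locus: Circle centered at (0, 8) with radius 15


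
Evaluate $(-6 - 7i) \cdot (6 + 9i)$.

(a1*a2 - b1*b2) + (a1*b2 + b1*a2)i
= (-36 - (-63)) + (-54 + (-42))i
= 27 - 96i


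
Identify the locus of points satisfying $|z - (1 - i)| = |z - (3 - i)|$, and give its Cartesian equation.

|z - z1| = |z - z2| means z is equidistant from z1 and z2,
i.e. the perpendicular bisector of the segment from (1, -1) to (3, -1) (midpoint (2, -1)).
With z = x + yi, square both sides:
(x - 1)^2 + (y - (-1))^2 = (x - 3)^2 + (y - (-1))^2
The x^2 and y^2 terms cancel: 4x + 0y = 10 - 2 = 8
Simplify: x = 2
Locus: Perpendicular bisector of the segment from (1, -1) to (3, -1): the line x = 2


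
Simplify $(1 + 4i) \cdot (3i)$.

(a1*a2 - b1*b2) + (a1*b2 + b1*a2)i
= (0 - 12) + (3 + 0)i
= -12 + 3i


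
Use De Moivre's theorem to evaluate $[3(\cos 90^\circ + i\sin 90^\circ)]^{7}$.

By De Moivre: z^n = r^n(cos(nθ) + i sin(nθ))
= 3^7(cos(7*90°) + i sin(7*90°))
= 2187(cos 270° + i sin 270°)
= -2187i


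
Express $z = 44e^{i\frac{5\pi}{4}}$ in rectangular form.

a = r cos θ = 44 * -sqrt(2)/2 = -22*sqrt(2)
b = r sin θ = 44 * -sqrt(2)/2 = -22*sqrt(2)
z = -22*sqrt(2) - 22*sqrt(2)i


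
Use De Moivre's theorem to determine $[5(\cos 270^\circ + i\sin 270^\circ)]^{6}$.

By De Moivre: z^n = r^n(cos(nθ) + i sin(nθ))
= 5^6(cos(6*270°) + i sin(6*270°))
= 15625(cos 180° + i sin 180°)
= -15625


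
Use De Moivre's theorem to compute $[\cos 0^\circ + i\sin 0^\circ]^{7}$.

By De Moivre: z^n = r^n(cos(nθ) + i sin(nθ))
= 1^7(cos(7*0°) + i sin(7*0°))
= 1(cos 0° + i sin 0°)
= 1


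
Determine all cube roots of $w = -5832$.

|w| = 5832, arg(w) = 180°
Root modulus = 5832^(1/3) = 18
Root arguments: θ_k = (180° + 360°k)/3 for k = 0, 1, ..., 2
Roots: 9 + 9*sqrt(3)i, -18, 9 - 9*sqrt(3)i


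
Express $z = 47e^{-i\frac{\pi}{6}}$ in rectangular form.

a = r cos θ = 47 * sqrt(3)/2 = 47*sqrt(3)/2
b = r sin θ = 47 * -1/2 = -47/2
z = 47*sqrt(3)/2 - (47/2)i


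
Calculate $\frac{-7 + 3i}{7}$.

Divisor is real, so divide each part by 7:
= -1 + (3/7)i


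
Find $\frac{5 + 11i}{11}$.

Divisor is real, so divide each part by 11:
= 5/11 + i


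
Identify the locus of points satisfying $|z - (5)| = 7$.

|z - z0| = r describes a circle centered at z0 with radius r
Here z0 = 5 and r = 7
Locus: Circle centered at (5, 0) with radius 7


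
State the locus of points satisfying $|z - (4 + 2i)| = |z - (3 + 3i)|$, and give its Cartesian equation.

|z - z1| = |z - z2| means z is equidistant from z1 and z2,
i.e. the perpendicular bisector of the segment from (4, 2) to (3, 3) (midpoint (7/2, 5/2)).
With z = x + yi, square both sides:
(x - 4)^2 + (y - 2)^2 = (x - 3)^2 + (y - 3)^2
The x^2 and y^2 terms cancel: -2x + 2y = 18 - 20 = -2
Simplify: x - y = 1
Locus: Perpendicular bisector of the segment from (4, 2) to (3, 3): the line x - y = 1


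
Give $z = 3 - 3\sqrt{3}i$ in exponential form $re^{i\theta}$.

r = |z| = sqrt((3)^2 + (-3*sqrt(3))^2) = sqrt(9 + 27) = sqrt(36) = 6
θ = arctan(b/a) = arctan(-5.1962/3) (quadrant-adjusted) = -60° = -π/3
z = 6e^(-i*π/3)


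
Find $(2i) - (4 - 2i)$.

(0 - 4) + (2 - (-2))i = -4 + 4i


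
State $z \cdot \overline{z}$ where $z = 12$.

z * conjugate(z) = |z|^2 = a^2 + b^2
= 12^2 + 0^2 = 144


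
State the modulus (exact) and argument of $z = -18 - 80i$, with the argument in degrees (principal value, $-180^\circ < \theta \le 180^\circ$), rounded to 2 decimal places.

|z| = sqrt((-18)^2 + (-80)^2) = 82
arg(z) = arctan(b/a) = arctan(-80/-18) (quadrant-adjusted) = -102.68°


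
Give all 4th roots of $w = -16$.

|w| = 16, arg(w) = 180°
Root modulus = 16^(1/4) = 2
Root arguments: θ_k = (180° + 360°k)/4 for k = 0, 1, ..., 3
Roots: sqrt(2) + sqrt(2)i, -sqrt(2) + sqrt(2)i, -sqrt(2) - sqrt(2)i, sqrt(2) - sqrt(2)i


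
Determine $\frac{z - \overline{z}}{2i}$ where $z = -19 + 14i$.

z - conjugate(z) = 2bi
(z - conjugate(z))/(2i) = 2bi/(2i) = b = 14


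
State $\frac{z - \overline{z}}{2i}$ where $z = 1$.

z - conjugate(z) = 2bi
(z - conjugate(z))/(2i) = 2bi/(2i) = b = 0


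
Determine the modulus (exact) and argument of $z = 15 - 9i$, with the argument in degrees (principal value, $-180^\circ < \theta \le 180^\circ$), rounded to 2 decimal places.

|z| = sqrt(15^2 + (-9)^2) = sqrt(306)
arg(z) = arctan(b/a) = arctan(-9/15) (quadrant-adjusted) = -30.96°


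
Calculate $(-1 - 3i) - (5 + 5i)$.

(-1 - 5) + (-3 - 5)i = -6 - 8i


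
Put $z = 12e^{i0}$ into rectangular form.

a = r cos θ = 12 * 1 = 12
b = r sin θ = 12 * 0 = 0
z = 12


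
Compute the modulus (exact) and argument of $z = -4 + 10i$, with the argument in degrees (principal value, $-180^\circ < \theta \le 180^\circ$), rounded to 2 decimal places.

|z| = sqrt((-4)^2 + 10^2) = sqrt(116)
arg(z) = arctan(b/a) = arctan(10/-4) (quadrant-adjusted) = 111.80°


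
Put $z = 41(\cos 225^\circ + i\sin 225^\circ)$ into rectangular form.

a = r cos θ = 41 * -sqrt(2)/2 = -41*sqrt(2)/2
b = r sin θ = 41 * -sqrt(2)/2 = -41*sqrt(2)/2
z = -41*sqrt(2)/2 - (41*sqrt(2)/2)i


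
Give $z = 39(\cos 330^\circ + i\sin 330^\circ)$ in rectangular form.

a = r cos θ = 39 * sqrt(3)/2 = 39*sqrt(3)/2
b = r sin θ = 39 * -1/2 = -39/2
z = 39*sqrt(3)/2 - (39/2)i


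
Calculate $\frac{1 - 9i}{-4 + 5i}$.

Multiply numerator and denominator by conjugate (-4 - 5i):
= (1 - 9i)(-4 - 5i) / ((-4)^2 + 5^2)
= (-49 + 31i) / 41
= -49/41 + (31/41)i


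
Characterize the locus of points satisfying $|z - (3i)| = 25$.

|z - z0| = r describes a circle centered at z0 with radius r
Here z0 = 3i and r = 25
Locus: Circle centered at (0, 3) with radius 25


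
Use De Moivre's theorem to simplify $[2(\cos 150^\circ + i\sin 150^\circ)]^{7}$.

By De Moivre: z^n = r^n(cos(nθ) + i sin(nθ))
= 2^7(cos(7*150°) + i sin(7*150°))
= 128(cos 330° + i sin 330°)
= 64*sqrt(3) - 64i


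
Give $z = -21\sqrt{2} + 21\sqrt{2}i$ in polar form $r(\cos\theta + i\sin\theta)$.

r = |z| = sqrt(a^2 + b^2) = sqrt((-21*sqrt(2))^2 + (21*sqrt(2))^2) = sqrt(882 + 882) = sqrt(1764) = 42
θ = arctan(b/a) = arctan(29.6985/-29.6985) (quadrant-adjusted) = 135°
z = 42(cos 135° + i sin 135°)


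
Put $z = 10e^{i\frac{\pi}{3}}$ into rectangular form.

a = r cos θ = 10 * 1/2 = 5
b = r sin θ = 10 * sqrt(3)/2 = 5*sqrt(3)
z = 5 + 5*sqrt(3)i


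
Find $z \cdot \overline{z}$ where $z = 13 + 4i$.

z * conjugate(z) = |z|^2 = a^2 + b^2
= 13^2 + 4^2 = 185


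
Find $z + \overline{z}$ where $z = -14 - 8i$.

z + conjugate(z) = (a + bi) + (a - bi) = 2a
= 2 * (-14) = -28


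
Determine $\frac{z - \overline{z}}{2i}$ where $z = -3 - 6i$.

z - conjugate(z) = 2bi
(z - conjugate(z))/(2i) = 2bi/(2i) = b = -6


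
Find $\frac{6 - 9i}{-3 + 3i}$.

Multiply numerator and denominator by conjugate (-3 - 3i):
= (6 - 9i)(-3 - 3i) / ((-3)^2 + 3^2)
= (-45 + 9i) / 18
Divide through by 9: (-5 + i) / 2
= -5/2 + (1/2)i


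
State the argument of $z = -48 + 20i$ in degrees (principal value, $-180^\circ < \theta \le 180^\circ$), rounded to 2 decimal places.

θ = arctan(b/a) = arctan(20/-48) (quadrant-adjusted) = 157.38°


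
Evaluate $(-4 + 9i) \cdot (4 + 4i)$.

(a1*a2 - b1*b2) + (a1*b2 + b1*a2)i
= (-16 - 36) + (-16 + 36)i
= -52 + 20i


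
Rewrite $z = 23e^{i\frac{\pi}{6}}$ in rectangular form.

a = r cos θ = 23 * sqrt(3)/2 = 23*sqrt(3)/2
b = r sin θ = 23 * 1/2 = 23/2
z = 23*sqrt(3)/2 + (23/2)i


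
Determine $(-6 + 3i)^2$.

(a + bi)^2 = a^2 - b^2 + 2abi
= (-6)^2 - 3^2 + 2*(-6)*3i
= 27 - 36i


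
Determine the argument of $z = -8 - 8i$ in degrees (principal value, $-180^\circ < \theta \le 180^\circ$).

θ = arctan(b/a) = arctan(-8/-8) (quadrant-adjusted) = -135°


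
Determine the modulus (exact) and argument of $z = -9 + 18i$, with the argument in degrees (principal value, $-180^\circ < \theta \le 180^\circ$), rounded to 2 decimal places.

|z| = sqrt((-9)^2 + 18^2) = sqrt(405)
arg(z) = arctan(b/a) = arctan(18/-9) (quadrant-adjusted) = 116.57°


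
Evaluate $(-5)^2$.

(a + bi)^2 = a^2 - b^2 + 2abi
= (-5)^2 - 0^2 + 2*(-5)*0i
= 25


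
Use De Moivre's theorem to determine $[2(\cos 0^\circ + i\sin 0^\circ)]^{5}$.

By De Moivre: z^n = r^n(cos(nθ) + i sin(nθ))
= 2^5(cos(5*0°) + i sin(5*0°))
= 32(cos 0° + i sin 0°)
= 32


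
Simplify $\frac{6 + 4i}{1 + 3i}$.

Multiply numerator and denominator by conjugate (1 - 3i):
= (6 + 4i)(1 - 3i) / (1^2 + 3^2)
= (18 - 14i) / 10
Divide through by 2: (9 - 7i) / 5
= 9/5 - (7/5)i


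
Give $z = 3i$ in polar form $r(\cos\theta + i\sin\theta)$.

r = |z| = sqrt(a^2 + b^2) = sqrt((0)^2 + (3)^2) = sqrt(0 + 9) = sqrt(9) = 3
a = 0 and b > 0, so z lies on the positive imaginary axis: θ = 90°
z = 3(cos 90° + i sin 90°)


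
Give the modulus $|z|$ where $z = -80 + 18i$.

|z| = sqrt(a^2 + b^2) = sqrt((-80)^2 + 18^2) = sqrt(6724) = 82


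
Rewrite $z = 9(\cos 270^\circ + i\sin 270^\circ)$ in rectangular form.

a = r cos θ = 9 * 0 = 0
b = r sin θ = 9 * -1 = -9
z = -9i


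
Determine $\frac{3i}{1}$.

Divisor is real, so divide each part by 1:
= 3i


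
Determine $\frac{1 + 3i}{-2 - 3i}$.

Multiply numerator and denominator by conjugate (-2 + 3i):
= (1 + 3i)(-2 + 3i) / ((-2)^2 + (-3)^2)
= (-11 - 3i) / 13
= -11/13 - (3/13)i


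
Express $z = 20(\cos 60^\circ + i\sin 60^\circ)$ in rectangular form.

a = r cos θ = 20 * 1/2 = 10
b = r sin θ = 20 * sqrt(3)/2 = 10*sqrt(3)
z = 10 + 10*sqrt(3)i


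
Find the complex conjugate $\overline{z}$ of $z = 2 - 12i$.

If z = a + bi, then conjugate(z) = a - bi
conjugate(2 - 12i) = 2 + 12i


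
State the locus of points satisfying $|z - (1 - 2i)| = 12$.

|z - z0| = r describes a circle centered at z0 with radius r
Here z0 = 1 - 2i and r = 12
Locus: Circle centered at (1, -2) with radius 12


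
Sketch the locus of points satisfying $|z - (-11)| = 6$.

|z - z0| = r describes a circle centered at z0 with radius r
Here z0 = -11 and r = 6
Locus: Circle centered at (-11, 0) with radius 6


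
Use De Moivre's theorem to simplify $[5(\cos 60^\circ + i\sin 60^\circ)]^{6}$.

By De Moivre: z^n = r^n(cos(nθ) + i sin(nθ))
= 5^6(cos(6*60°) + i sin(6*60°))
= 15625(cos 0° + i sin 0°)
= 15625


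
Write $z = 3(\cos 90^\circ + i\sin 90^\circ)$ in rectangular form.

a = r cos θ = 3 * 0 = 0
b = r sin θ = 3 * 1 = 3
z = 3i


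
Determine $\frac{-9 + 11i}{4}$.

Divisor is real, so divide each part by 4:
= -9/4 + (11/4)i


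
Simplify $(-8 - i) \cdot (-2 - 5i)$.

(a1*a2 - b1*b2) + (a1*b2 + b1*a2)i
= (16 - 5) + (40 + 2)i
= 11 + 42i


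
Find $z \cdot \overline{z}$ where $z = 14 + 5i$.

z * conjugate(z) = |z|^2 = a^2 + b^2
= 14^2 + 5^2 = 221


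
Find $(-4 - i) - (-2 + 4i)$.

(-4 - (-2)) + (-1 - 4)i = -2 - 5i


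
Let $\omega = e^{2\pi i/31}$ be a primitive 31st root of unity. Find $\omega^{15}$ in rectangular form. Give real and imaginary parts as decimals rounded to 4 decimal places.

ω^15 = e^(2πi·15/31) = e^(i·30π/31)
= cos(30π/31) + i sin(30π/31)
= -0.9949 + 0.1012i


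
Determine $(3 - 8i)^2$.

(a + bi)^2 = a^2 - b^2 + 2abi
= 3^2 - (-8)^2 + 2*3*(-8)i
= -55 - 48i


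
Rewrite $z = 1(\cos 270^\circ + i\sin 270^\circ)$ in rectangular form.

a = r cos θ = 1 * 0 = 0
b = r sin θ = 1 * -1 = -1
z = -i


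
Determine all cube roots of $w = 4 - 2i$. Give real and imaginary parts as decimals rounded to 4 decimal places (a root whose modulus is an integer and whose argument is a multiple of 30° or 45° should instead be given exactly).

|w| = sqrt(20) ≈ 4.472136, arg(w) ≈ 333.434949°
Root modulus = sqrt(20)^(1/3) ≈ 1.647549
Root arguments: θ_k = (arg(w) + 360°k)/3 for k = 0, 1, ..., 2
Compute each root as (root modulus)(cos θ_k + i sin θ_k) using full-precision intermediates, then round to 4 decimal places.
Roots: -0.5943 + 1.5366i, -1.0336 - 1.2830i, 1.6279 - 0.2536i


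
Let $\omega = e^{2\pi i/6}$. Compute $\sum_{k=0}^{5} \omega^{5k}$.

Let ζ = ω^5 = e^(2πi·5/6). Since 6 ∤ 5, ζ ≠ 1.
Sum = Σ_{k=0}^{5} ζ^k = (ζ^6 - 1)/(ζ - 1) = (ω^{5·6} - 1)/(ζ - 1) = (1 - 1)/(ζ - 1) = 0


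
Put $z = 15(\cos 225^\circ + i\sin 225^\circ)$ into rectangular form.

a = r cos θ = 15 * -sqrt(2)/2 = -15*sqrt(2)/2
b = r sin θ = 15 * -sqrt(2)/2 = -15*sqrt(2)/2
z = -15*sqrt(2)/2 - (15*sqrt(2)/2)i


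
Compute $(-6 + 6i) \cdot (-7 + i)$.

(a1*a2 - b1*b2) + (a1*b2 + b1*a2)i
= (42 - 6) + (-6 + (-42))i
= 36 - 48i


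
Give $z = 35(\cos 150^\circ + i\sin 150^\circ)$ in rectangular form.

a = r cos θ = 35 * -sqrt(3)/2 = -35*sqrt(3)/2
b = r sin θ = 35 * 1/2 = 35/2
z = -35*sqrt(3)/2 + (35/2)i


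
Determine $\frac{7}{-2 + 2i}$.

Multiply numerator and denominator by conjugate (-2 - 2i):
= (7)(-2 - 2i) / ((-2)^2 + 2^2)
= (-14 - 14i) / 8
Divide through by 2: (-7 - 7i) / 4
= -7/4 - (7/4)i


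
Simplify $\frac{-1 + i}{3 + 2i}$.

Multiply numerator and denominator by conjugate (3 - 2i):
= (-1 + i)(3 - 2i) / (3^2 + 2^2)
= (-1 + 5i) / 13
= -1/13 + (5/13)i


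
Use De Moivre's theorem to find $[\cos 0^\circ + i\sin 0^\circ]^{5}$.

By De Moivre: z^n = r^n(cos(nθ) + i sin(nθ))
= 1^5(cos(5*0°) + i sin(5*0°))
= 1(cos 0° + i sin 0°)
= 1


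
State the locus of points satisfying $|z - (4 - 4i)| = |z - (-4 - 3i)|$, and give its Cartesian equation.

|z - z1| = |z - z2| means z is equidistant from z1 and z2,
i.e. the perpendicular bisector of the segment from (4, -4) to (-4, -3) (midpoint (0, -7/2)).
With z = x + yi, square both sides:
(x - 4)^2 + (y - (-4))^2 = (x - (-4))^2 + (y - (-3))^2
The x^2 and y^2 terms cancel: -16x + 2y = 25 - 32 = -7
Simplify: 16x - 2y = 7
Locus: Perpendicular bisector of the segment from (4, -4) to (-4, -3): the line 16x - 2y = 7


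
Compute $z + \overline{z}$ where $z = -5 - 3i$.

z + conjugate(z) = (a + bi) + (a - bi) = 2a
= 2 * (-5) = -10


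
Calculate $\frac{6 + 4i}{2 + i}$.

Multiply numerator and denominator by conjugate (2 - i):
= (6 + 4i)(2 - i) / (2^2 + 1^2)
= (16 + 2i) / 5
= 16/5 + (2/5)i


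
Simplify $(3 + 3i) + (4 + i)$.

(3 + 4) + (3 + 1)i = 7 + 4i


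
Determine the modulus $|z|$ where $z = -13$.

|z| = sqrt(a^2 + b^2) = sqrt((-13)^2 + 0^2) = sqrt(169) = 13


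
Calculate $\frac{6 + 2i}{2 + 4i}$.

Multiply numerator and denominator by conjugate (2 - 4i):
= (6 + 2i)(2 - 4i) / (2^2 + 4^2)
= (20 - 20i) / 20
= 1 - i


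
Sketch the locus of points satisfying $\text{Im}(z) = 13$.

Im(z) = y where z = x + yi; the equation y = 13 is satisfied by all points with that y-coordinate
Locus: Horizontal line y = 13


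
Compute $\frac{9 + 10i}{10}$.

Divisor is real, so divide each part by 10:
= 9/10 + i


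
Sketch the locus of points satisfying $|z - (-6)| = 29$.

|z - z0| = r describes a circle centered at z0 with radius r
Here z0 = -6 and r = 29
Locus: Circle centered at (-6, 0) with radius 29


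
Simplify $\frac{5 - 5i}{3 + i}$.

Multiply numerator and denominator by conjugate (3 - i):
= (5 - 5i)(3 - i) / (3^2 + 1^2)
= (10 - 20i) / 10
= 1 - 2i


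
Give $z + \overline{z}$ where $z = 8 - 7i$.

z + conjugate(z) = (a + bi) + (a - bi) = 2a
= 2 * 8 = 16


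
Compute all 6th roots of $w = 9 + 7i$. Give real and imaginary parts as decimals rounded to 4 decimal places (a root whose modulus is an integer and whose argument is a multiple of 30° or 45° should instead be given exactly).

|w| = sqrt(130) ≈ 11.401754, arg(w) ≈ 37.874984°
Root modulus = sqrt(130)^(1/6) ≈ 1.500244
Root arguments: θ_k = (arg(w) + 360°k)/6 for k = 0, 1, ..., 5
Compute each root as (root modulus)(cos θ_k + i sin θ_k) using full-precision intermediates, then round to 4 decimal places.
Roots: 1.4911 + 0.1650i, 0.6027 + 1.3738i, -0.8884 + 1.2089i, -1.4911 - 0.1650i, -0.6027 - 1.3738i, 0.8884 - 1.2089i


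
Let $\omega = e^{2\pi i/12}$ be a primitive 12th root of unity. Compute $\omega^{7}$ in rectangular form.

ω^7 = e^(2πi·7/12) = e^(i·7π/6)
= cos(7π/6) + i sin(7π/6)
= -sqrt(3)/2 - (1/2)i


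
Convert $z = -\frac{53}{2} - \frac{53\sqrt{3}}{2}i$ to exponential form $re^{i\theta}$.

r = |z| = sqrt((-53/2)^2 + (-53*sqrt(3)/2)^2) = sqrt(2809/4 + 8427/4) = sqrt(2809) = 53
θ = arctan(b/a) = arctan(-45.8993/-26.5) (quadrant-adjusted) = 240° = 4π/3
z = 53e^(i*4π/3)


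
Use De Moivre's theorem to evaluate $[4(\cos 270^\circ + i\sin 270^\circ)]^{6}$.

By De Moivre: z^n = r^n(cos(nθ) + i sin(nθ))
= 4^6(cos(6*270°) + i sin(6*270°))
= 4096(cos 180° + i sin 180°)
= -4096


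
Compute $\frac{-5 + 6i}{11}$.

Divisor is real, so divide each part by 11:
= -5/11 + (6/11)i


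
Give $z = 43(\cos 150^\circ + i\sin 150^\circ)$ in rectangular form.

a = r cos θ = 43 * -sqrt(3)/2 = -43*sqrt(3)/2
b = r sin θ = 43 * 1/2 = 43/2
z = -43*sqrt(3)/2 + (43/2)i


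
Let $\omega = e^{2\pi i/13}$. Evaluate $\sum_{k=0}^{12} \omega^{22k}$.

Let ζ = ω^22 = e^(2πi·22/13). Since 13 ∤ 22, ζ ≠ 1.
Sum = Σ_{k=0}^{12} ζ^k = (ζ^13 - 1)/(ζ - 1) = (ω^{22·13} - 1)/(ζ - 1) = (1 - 1)/(ζ - 1) = 0


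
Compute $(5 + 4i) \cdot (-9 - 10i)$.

(a1*a2 - b1*b2) + (a1*b2 + b1*a2)i
= (-45 - (-40)) + (-50 + (-36))i
= -5 - 86i


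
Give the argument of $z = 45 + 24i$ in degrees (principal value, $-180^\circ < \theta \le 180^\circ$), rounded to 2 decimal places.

θ = arctan(b/a) = arctan(24/45) (quadrant-adjusted) = 28.07°


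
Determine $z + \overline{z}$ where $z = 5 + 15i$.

z + conjugate(z) = (a + bi) + (a - bi) = 2a
= 2 * 5 = 10


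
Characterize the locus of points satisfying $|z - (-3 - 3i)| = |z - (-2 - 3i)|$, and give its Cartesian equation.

|z - z1| = |z - z2| means z is equidistant from z1 and z2,
i.e. the perpendicular bisector of the segment from (-3, -3) to (-2, -3) (midpoint (-5/2, -3)).
With z = x + yi, square both sides:
(x - (-3))^2 + (y - (-3))^2 = (x - (-2))^2 + (y - (-3))^2
The x^2 and y^2 terms cancel: 2x + 0y = 13 - 18 = -5
Simplify: x = -5/2
Locus: Perpendicular bisector of the segment from (-3, -3) to (-2, -3): the line x = -5/2


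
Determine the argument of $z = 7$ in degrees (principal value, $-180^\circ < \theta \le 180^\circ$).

b = 0 and a > 0, so z lies on the positive real axis: θ = 0°


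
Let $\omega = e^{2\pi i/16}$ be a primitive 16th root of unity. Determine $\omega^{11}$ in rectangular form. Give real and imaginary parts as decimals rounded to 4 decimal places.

ω^11 = e^(2πi·11/16) = e^(i·11π/8)
= cos(11π/8) + i sin(11π/8)
= -0.3827 - 0.9239i


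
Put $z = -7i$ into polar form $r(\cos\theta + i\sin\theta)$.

r = |z| = sqrt(a^2 + b^2) = sqrt((0)^2 + (-7)^2) = sqrt(0 + 49) = sqrt(49) = 7
a = 0 and b < 0, so z lies on the negative imaginary axis: θ = 270°
z = 7(cos 270° + i sin 270°)


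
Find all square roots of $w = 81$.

|w| = 81, arg(w) = 0°
Root modulus = 81^(1/2) = 9
Root arguments: θ_k = (0° + 360°k)/2 for k = 0, 1, ..., 1
Roots: 9, -9


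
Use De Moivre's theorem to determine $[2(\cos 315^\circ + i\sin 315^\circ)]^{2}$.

By De Moivre: z^n = r^n(cos(nθ) + i sin(nθ))
= 2^2(cos(2*315°) + i sin(2*315°))
= 4(cos 270° + i sin 270°)
= -4i


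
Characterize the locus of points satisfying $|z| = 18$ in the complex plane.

|z| = 18 means sqrt(x^2 + y^2) = 18
This is a circle of radius 18 centered at the origin


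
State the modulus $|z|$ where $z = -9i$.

|z| = sqrt(a^2 + b^2) = sqrt(0^2 + (-9)^2) = sqrt(81) = 9


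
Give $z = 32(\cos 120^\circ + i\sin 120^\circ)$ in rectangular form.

a = r cos θ = 32 * -1/2 = -16
b = r sin θ = 32 * sqrt(3)/2 = 16*sqrt(3)
z = -16 + 16*sqrt(3)i


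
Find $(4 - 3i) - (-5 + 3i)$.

(4 - (-5)) + (-3 - 3)i = 9 - 6i


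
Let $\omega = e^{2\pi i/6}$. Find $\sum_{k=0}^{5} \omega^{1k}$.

Let ζ = ω^1 = e^(2πi·1/6). Since 6 ∤ 1, ζ ≠ 1.
Sum = Σ_{k=0}^{5} ζ^k = (ζ^6 - 1)/(ζ - 1) = (ω^{1·6} - 1)/(ζ - 1) = (1 - 1)/(ζ - 1) = 0


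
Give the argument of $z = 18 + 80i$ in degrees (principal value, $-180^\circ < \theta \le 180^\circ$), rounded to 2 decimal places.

θ = arctan(b/a) = arctan(80/18) (quadrant-adjusted) = 77.32°


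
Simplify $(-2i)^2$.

(a + bi)^2 = a^2 - b^2 + 2abi
= 0^2 - (-2)^2 + 2*0*(-2)i
= -4


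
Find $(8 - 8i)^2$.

(a + bi)^2 = a^2 - b^2 + 2abi
= 8^2 - (-8)^2 + 2*8*(-8)i
= -128i


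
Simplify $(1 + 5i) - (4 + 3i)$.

(1 - 4) + (5 - 3)i = -3 + 2i


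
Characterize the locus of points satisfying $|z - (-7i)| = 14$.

|z - z0| = r describes a circle centered at z0 with radius r
Here z0 = -7i and r = 14
Locus: Circle centered at (0, -7) with radius 14


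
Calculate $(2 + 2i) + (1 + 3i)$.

(2 + 1) + (2 + 3)i = 3 + 5i


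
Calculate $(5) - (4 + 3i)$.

(5 - 4) + (0 - 3)i = 1 - 3i


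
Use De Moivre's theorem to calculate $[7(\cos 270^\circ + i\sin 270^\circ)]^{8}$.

By De Moivre: z^n = r^n(cos(nθ) + i sin(nθ))
= 7^8(cos(8*270°) + i sin(8*270°))
= 5764801(cos 0° + i sin 0°)
= 5764801


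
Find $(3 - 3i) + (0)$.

(3 + 0) + (-3 + 0)i = 3 - 3i


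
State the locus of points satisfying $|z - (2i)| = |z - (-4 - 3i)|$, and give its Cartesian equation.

|z - z1| = |z - z2| means z is equidistant from z1 and z2,
i.e. the perpendicular bisector of the segment from (0, 2) to (-4, -3) (midpoint (-2, -1/2)).
With z = x + yi, square both sides:
(x - 0)^2 + (y - 2)^2 = (x - (-4))^2 + (y - (-3))^2
The x^2 and y^2 terms cancel: -8x + (-10)y = 25 - 4 = 21
Simplify: 8x + 10y = -21
Locus: Perpendicular bisector of the segment from (0, 2) to (-4, -3): the line 8x + 10y = -21


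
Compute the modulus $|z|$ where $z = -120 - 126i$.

|z| = sqrt(a^2 + b^2) = sqrt((-120)^2 + (-126)^2) = sqrt(30276) = 174


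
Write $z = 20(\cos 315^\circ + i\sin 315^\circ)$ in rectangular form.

a = r cos θ = 20 * sqrt(2)/2 = 10*sqrt(2)
b = r sin θ = 20 * -sqrt(2)/2 = -10*sqrt(2)
z = 10*sqrt(2) - 10*sqrt(2)i


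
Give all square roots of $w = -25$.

|w| = 25, arg(w) = 180°
Root modulus = 25^(1/2) = 5
Root arguments: θ_k = (180° + 360°k)/2 for k = 0, 1, ..., 1
Roots: 5i, -5i


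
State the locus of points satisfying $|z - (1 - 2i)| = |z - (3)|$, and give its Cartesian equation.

|z - z1| = |z - z2| means z is equidistant from z1 and z2,
i.e. the perpendicular bisector of the segment from (1, -2) to (3, 0) (midpoint (2, -1)).
With z = x + yi, square both sides:
(x - 1)^2 + (y - (-2))^2 = (x - 3)^2 + (y - 0)^2
The x^2 and y^2 terms cancel: 4x + 4y = 9 - 5 = 4
Simplify: x + y = 1
Locus: Perpendicular bisector of the segment from (1, -2) to (3, 0): the line x + y = 1


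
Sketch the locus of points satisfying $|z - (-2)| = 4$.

|z - z0| = r describes a circle centered at z0 with radius r
Here z0 = -2 and r = 4
Locus: Circle centered at (-2, 0) with radius 4


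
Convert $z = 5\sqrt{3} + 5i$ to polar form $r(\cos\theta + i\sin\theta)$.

r = |z| = sqrt(a^2 + b^2) = sqrt((5*sqrt(3))^2 + (5)^2) = sqrt(75 + 25) = sqrt(100) = 10
θ = arctan(b/a) = arctan(5/8.6603) (quadrant-adjusted) = 30°
z = 10(cos 30° + i sin 30°)


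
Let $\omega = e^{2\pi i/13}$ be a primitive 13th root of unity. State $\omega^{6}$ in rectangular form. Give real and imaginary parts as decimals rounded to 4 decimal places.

ω^6 = e^(2πi·6/13) = e^(i·12π/13)
= cos(12π/13) + i sin(12π/13)
= -0.9709 + 0.2393i


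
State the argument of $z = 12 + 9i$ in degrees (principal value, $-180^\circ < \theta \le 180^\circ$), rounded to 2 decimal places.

θ = arctan(b/a) = arctan(9/12) (quadrant-adjusted) = 36.87°


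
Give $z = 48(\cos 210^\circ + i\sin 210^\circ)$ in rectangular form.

a = r cos θ = 48 * -sqrt(3)/2 = -24*sqrt(3)
b = r sin θ = 48 * -1/2 = -24
z = -24*sqrt(3) - 24i


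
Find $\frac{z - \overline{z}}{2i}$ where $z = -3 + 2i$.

z - conjugate(z) = 2bi
(z - conjugate(z))/(2i) = 2bi/(2i) = b = 2


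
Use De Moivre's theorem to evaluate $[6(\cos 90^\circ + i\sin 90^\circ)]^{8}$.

By De Moivre: z^n = r^n(cos(nθ) + i sin(nθ))
= 6^8(cos(8*90°) + i sin(8*90°))
= 1679616(cos 0° + i sin 0°)
= 1679616


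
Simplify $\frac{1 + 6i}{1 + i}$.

Multiply numerator and denominator by conjugate (1 - i):
= (1 + 6i)(1 - i) / (1^2 + 1^2)
= (7 + 5i) / 2
= 7/2 + (5/2)i


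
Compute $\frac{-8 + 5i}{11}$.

Divisor is real, so divide each part by 11:
= -8/11 + (5/11)i


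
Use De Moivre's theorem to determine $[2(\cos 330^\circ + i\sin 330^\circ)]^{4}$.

By De Moivre: z^n = r^n(cos(nθ) + i sin(nθ))
= 2^4(cos(4*330°) + i sin(4*330°))
= 16(cos 240° + i sin 240°)
= -8 - 8*sqrt(3)i


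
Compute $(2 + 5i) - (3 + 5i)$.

(2 - 3) + (5 - 5)i = -1


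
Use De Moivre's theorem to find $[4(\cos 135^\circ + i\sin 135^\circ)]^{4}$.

By De Moivre: z^n = r^n(cos(nθ) + i sin(nθ))
= 4^4(cos(4*135°) + i sin(4*135°))
= 256(cos 180° + i sin 180°)
= -256


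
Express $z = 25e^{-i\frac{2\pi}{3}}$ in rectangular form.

a = r cos θ = 25 * -1/2 = -25/2
b = r sin θ = 25 * -sqrt(3)/2 = -25*sqrt(3)/2
z = -25/2 - (25*sqrt(3)/2)i


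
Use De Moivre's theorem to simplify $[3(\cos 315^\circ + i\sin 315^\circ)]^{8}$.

By De Moivre: z^n = r^n(cos(nθ) + i sin(nθ))
= 3^8(cos(8*315°) + i sin(8*315°))
= 6561(cos 0° + i sin 0°)
= 6561


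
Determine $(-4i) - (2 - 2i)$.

(0 - 2) + (-4 - (-2))i = -2 - 2i


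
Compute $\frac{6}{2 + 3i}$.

Multiply numerator and denominator by conjugate (2 - 3i):
= (6)(2 - 3i) / (2^2 + 3^2)
= (12 - 18i) / 13
= 12/13 - (18/13)i


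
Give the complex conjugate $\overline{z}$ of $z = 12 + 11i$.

If z = a + bi, then conjugate(z) = a - bi
conjugate(12 + 11i) = 12 - 11i


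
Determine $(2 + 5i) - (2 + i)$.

(2 - 2) + (5 - 1)i = 4i


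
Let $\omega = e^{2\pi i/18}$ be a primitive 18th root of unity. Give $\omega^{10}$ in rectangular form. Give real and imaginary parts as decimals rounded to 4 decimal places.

ω^10 = e^(2πi·10/18) = e^(i·10π/9)
= cos(10π/9) + i sin(10π/9)
= -0.9397 - 0.3420i


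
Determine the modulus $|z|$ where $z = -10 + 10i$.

|z| = sqrt(a^2 + b^2) = sqrt((-10)^2 + 10^2) = sqrt(200) = sqrt(200)


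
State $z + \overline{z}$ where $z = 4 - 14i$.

z + conjugate(z) = (a + bi) + (a - bi) = 2a
= 2 * 4 = 8


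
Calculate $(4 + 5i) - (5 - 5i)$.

(4 - 5) + (5 - (-5))i = -1 + 10i


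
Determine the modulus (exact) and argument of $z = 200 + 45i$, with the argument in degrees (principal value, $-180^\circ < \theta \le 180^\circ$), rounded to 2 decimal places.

|z| = sqrt(200^2 + 45^2) = 205
arg(z) = arctan(b/a) = arctan(45/200) (quadrant-adjusted) = 12.68°


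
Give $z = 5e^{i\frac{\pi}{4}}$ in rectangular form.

a = r cos θ = 5 * sqrt(2)/2 = 5*sqrt(2)/2
b = r sin θ = 5 * sqrt(2)/2 = 5*sqrt(2)/2
z = 5*sqrt(2)/2 + (5*sqrt(2)/2)i


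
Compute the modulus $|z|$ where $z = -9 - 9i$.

|z| = sqrt(a^2 + b^2) = sqrt((-9)^2 + (-9)^2) = sqrt(162) = sqrt(162)


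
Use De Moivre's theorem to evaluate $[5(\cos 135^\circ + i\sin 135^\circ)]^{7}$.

By De Moivre: z^n = r^n(cos(nθ) + i sin(nθ))
= 5^7(cos(7*135°) + i sin(7*135°))
= 78125(cos 225° + i sin 225°)
= -78125*sqrt(2)/2 - (78125*sqrt(2)/2)i


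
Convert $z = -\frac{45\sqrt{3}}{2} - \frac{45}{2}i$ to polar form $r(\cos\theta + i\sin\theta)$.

r = |z| = sqrt(a^2 + b^2) = sqrt((-45*sqrt(3)/2)^2 + (-45/2)^2) = sqrt(6075/4 + 2025/4) = sqrt(2025) = 45
θ = arctan(b/a) = arctan(-22.5/-38.9711) (quadrant-adjusted) = 210°
z = 45(cos 210° + i sin 210°)


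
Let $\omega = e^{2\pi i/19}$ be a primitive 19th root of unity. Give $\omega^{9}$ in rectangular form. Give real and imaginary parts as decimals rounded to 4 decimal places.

ω^9 = e^(2πi·9/19) = e^(i·18π/19)
= cos(18π/19) + i sin(18π/19)
= -0.9864 + 0.1646i


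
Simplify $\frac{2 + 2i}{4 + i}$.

Multiply numerator and denominator by conjugate (4 - i):
= (2 + 2i)(4 - i) / (4^2 + 1^2)
= (10 + 6i) / 17
= 10/17 + (6/17)i


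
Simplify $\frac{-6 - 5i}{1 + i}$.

Multiply numerator and denominator by conjugate (1 - i):
= (-6 - 5i)(1 - i) / (1^2 + 1^2)
= (-11 + i) / 2
= -11/2 + (1/2)i


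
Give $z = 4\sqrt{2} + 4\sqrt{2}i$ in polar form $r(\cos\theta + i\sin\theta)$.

r = |z| = sqrt(a^2 + b^2) = sqrt((4*sqrt(2))^2 + (4*sqrt(2))^2) = sqrt(32 + 32) = sqrt(64) = 8
θ = arctan(b/a) = arctan(5.6569/5.6569) (quadrant-adjusted) = 45°
z = 8(cos 45° + i sin 45°)


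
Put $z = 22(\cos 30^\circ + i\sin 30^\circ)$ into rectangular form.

a = r cos θ = 22 * sqrt(3)/2 = 11*sqrt(3)
b = r sin θ = 22 * 1/2 = 11
z = 11*sqrt(3) + 11i


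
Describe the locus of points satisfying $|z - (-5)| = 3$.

|z - z0| = r describes a circle centered at z0 with radius r
Here z0 = -5 and r = 3
Locus: Circle centered at (-5, 0) with radius 3


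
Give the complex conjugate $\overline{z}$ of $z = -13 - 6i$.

If z = a + bi, then conjugate(z) = a - bi
conjugate(-13 - 6i) = -13 + 6i


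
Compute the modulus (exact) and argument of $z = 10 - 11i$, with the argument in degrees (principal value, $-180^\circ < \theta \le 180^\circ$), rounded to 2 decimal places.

|z| = sqrt(10^2 + (-11)^2) = sqrt(221)
arg(z) = arctan(b/a) = arctan(-11/10) (quadrant-adjusted) = -47.73°


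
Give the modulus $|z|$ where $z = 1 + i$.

|z| = sqrt(a^2 + b^2) = sqrt(1^2 + 1^2) = sqrt(2) = sqrt(2)


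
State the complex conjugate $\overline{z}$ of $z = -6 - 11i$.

If z = a + bi, then conjugate(z) = a - bi
conjugate(-6 - 11i) = -6 + 11i


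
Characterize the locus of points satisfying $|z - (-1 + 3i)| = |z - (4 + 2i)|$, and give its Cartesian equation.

|z - z1| = |z - z2| means z is equidistant from z1 and z2,
i.e. the perpendicular bisector of the segment from (-1, 3) to (4, 2) (midpoint (3/2, 5/2)).
With z = x + yi, square both sides:
(x - (-1))^2 + (y - 3)^2 = (x - 4)^2 + (y - 2)^2
The x^2 and y^2 terms cancel: 10x + (-2)y = 20 - 10 = 10
Simplify: 5x - y = 5
Locus: Perpendicular bisector of the segment from (-1, 3) to (4, 2): the line 5x - y = 5


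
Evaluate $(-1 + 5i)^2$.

(a + bi)^2 = a^2 - b^2 + 2abi
= (-1)^2 - 5^2 + 2*(-1)*5i
= -24 - 10i


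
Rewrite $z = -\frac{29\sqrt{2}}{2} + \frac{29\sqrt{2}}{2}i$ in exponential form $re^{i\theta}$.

r = |z| = sqrt((-29*sqrt(2)/2)^2 + (29*sqrt(2)/2)^2) = sqrt(841/2 + 841/2) = sqrt(841) = 29
θ = arctan(b/a) = arctan(20.5061/-20.5061) (quadrant-adjusted) = 135° = 3π/4
z = 29e^(i*3π/4)


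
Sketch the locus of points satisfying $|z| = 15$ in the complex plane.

|z| = 15 means sqrt(x^2 + y^2) = 15
This is a circle of radius 15 centered at the origin


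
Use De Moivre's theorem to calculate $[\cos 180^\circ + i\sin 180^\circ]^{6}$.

By De Moivre: z^n = r^n(cos(nθ) + i sin(nθ))
= 1^6(cos(6*180°) + i sin(6*180°))
= 1(cos 0° + i sin 0°)
= 1


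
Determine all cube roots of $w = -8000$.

|w| = 8000, arg(w) = 180°
Root modulus = 8000^(1/3) = 20
Root arguments: θ_k = (180° + 360°k)/3 for k = 0, 1, ..., 2
Roots: 10 + 10*sqrt(3)i, -20, 10 - 10*sqrt(3)i


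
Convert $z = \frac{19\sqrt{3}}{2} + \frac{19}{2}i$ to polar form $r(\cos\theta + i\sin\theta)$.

r = |z| = sqrt(a^2 + b^2) = sqrt((19*sqrt(3)/2)^2 + (19/2)^2) = sqrt(1083/4 + 361/4) = sqrt(361) = 19
θ = arctan(b/a) = arctan(9.5/16.4545) (quadrant-adjusted) = 30°
z = 19(cos 30° + i sin 30°)


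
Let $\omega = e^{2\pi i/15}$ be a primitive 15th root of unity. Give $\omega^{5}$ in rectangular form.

ω^5 = e^(2πi·5/15) = e^(i·2π/3)
= cos(2π/3) + i sin(2π/3)
= -1/2 + (sqrt(3)/2)i


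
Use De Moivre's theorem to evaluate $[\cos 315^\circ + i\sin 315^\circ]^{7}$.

By De Moivre: z^n = r^n(cos(nθ) + i sin(nθ))
= 1^7(cos(7*315°) + i sin(7*315°))
= 1(cos 45° + i sin 45°)
= sqrt(2)/2 + (sqrt(2)/2)i


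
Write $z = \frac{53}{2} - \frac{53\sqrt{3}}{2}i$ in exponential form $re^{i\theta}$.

r = |z| = sqrt((53/2)^2 + (-53*sqrt(3)/2)^2) = sqrt(2809/4 + 8427/4) = sqrt(2809) = 53
θ = arctan(b/a) = arctan(-45.8993/26.5) (quadrant-adjusted) = -60° = -π/3
z = 53e^(-i*π/3)


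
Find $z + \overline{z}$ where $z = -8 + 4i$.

z + conjugate(z) = (a + bi) + (a - bi) = 2a
= 2 * (-8) = -16


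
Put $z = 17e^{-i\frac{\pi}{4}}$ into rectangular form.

a = r cos θ = 17 * sqrt(2)/2 = 17*sqrt(2)/2
b = r sin θ = 17 * -sqrt(2)/2 = -17*sqrt(2)/2
z = 17*sqrt(2)/2 - (17*sqrt(2)/2)i


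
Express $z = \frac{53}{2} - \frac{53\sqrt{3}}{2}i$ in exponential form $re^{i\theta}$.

r = |z| = sqrt((53/2)^2 + (-53*sqrt(3)/2)^2) = sqrt(2809/4 + 8427/4) = sqrt(2809) = 53
θ = arctan(b/a) = arctan(-45.8993/26.5) (quadrant-adjusted) = -60° = -π/3
z = 53e^(-i*π/3)


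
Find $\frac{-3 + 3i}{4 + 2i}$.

Multiply numerator and denominator by conjugate (4 - 2i):
= (-3 + 3i)(4 - 2i) / (4^2 + 2^2)
= (-6 + 18i) / 20
Divide through by 2: (-3 + 9i) / 10
= -3/10 + (9/10)i


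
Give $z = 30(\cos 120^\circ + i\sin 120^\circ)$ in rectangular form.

a = r cos θ = 30 * -1/2 = -15
b = r sin θ = 30 * sqrt(3)/2 = 15*sqrt(3)
z = -15 + 15*sqrt(3)i


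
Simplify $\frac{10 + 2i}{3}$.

Divisor is real, so divide each part by 3:
= 10/3 + (2/3)i


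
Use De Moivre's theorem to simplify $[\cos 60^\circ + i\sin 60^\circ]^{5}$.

By De Moivre: z^n = r^n(cos(nθ) + i sin(nθ))
= 1^5(cos(5*60°) + i sin(5*60°))
= 1(cos 300° + i sin 300°)
= 1/2 - (sqrt(3)/2)i


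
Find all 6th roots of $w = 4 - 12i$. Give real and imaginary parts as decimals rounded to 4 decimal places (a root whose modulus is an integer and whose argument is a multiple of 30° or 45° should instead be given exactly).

|w| = sqrt(160) ≈ 12.649111, arg(w) ≈ 288.434949°
Root modulus = sqrt(160)^(1/6) ≈ 1.526429
Root arguments: θ_k = (arg(w) + 360°k)/6 for k = 0, 1, ..., 5
Compute each root as (root modulus)(cos θ_k + i sin θ_k) using full-precision intermediates, then round to 4 decimal places.
Roots: 1.0199 + 1.1356i, -0.4735 + 1.4511i, -1.4935 + 0.3155i, -1.0199 - 1.1356i, 0.4735 - 1.4511i, 1.4935 - 0.3155i


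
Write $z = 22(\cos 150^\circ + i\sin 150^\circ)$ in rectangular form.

a = r cos θ = 22 * -sqrt(3)/2 = -11*sqrt(3)
b = r sin θ = 22 * 1/2 = 11
z = -11*sqrt(3) + 11i


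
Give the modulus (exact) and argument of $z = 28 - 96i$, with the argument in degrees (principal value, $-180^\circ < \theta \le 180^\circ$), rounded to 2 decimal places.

|z| = sqrt(28^2 + (-96)^2) = 100
arg(z) = arctan(b/a) = arctan(-96/28) (quadrant-adjusted) = -73.74°


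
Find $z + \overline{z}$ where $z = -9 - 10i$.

z + conjugate(z) = (a + bi) + (a - bi) = 2a
= 2 * (-9) = -18


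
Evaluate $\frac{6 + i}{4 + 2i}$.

Multiply numerator and denominator by conjugate (4 - 2i):
= (6 + i)(4 - 2i) / (4^2 + 2^2)
= (26 - 8i) / 20
Divide through by 2: (13 - 4i) / 10
= 13/10 - (2/5)i
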